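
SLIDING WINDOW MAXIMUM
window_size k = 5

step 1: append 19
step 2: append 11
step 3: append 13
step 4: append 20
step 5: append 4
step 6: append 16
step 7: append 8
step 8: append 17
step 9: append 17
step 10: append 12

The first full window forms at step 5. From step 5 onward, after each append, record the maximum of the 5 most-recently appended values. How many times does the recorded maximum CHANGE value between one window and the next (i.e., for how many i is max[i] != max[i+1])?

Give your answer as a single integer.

step 1: append 19 -> window=[19] (not full yet)
step 2: append 11 -> window=[19, 11] (not full yet)
step 3: append 13 -> window=[19, 11, 13] (not full yet)
step 4: append 20 -> window=[19, 11, 13, 20] (not full yet)
step 5: append 4 -> window=[19, 11, 13, 20, 4] -> max=20
step 6: append 16 -> window=[11, 13, 20, 4, 16] -> max=20
step 7: append 8 -> window=[13, 20, 4, 16, 8] -> max=20
step 8: append 17 -> window=[20, 4, 16, 8, 17] -> max=20
step 9: append 17 -> window=[4, 16, 8, 17, 17] -> max=17
step 10: append 12 -> window=[16, 8, 17, 17, 12] -> max=17
Recorded maximums: 20 20 20 20 17 17
Changes between consecutive maximums: 1

Answer: 1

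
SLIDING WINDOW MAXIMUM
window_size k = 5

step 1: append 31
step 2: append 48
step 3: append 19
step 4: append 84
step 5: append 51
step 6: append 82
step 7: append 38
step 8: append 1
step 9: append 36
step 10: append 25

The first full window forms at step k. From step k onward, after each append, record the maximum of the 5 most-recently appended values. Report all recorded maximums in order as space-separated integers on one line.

Answer: 84 84 84 84 82 82

Derivation:
step 1: append 31 -> window=[31] (not full yet)
step 2: append 48 -> window=[31, 48] (not full yet)
step 3: append 19 -> window=[31, 48, 19] (not full yet)
step 4: append 84 -> window=[31, 48, 19, 84] (not full yet)
step 5: append 51 -> window=[31, 48, 19, 84, 51] -> max=84
step 6: append 82 -> window=[48, 19, 84, 51, 82] -> max=84
step 7: append 38 -> window=[19, 84, 51, 82, 38] -> max=84
step 8: append 1 -> window=[84, 51, 82, 38, 1] -> max=84
step 9: append 36 -> window=[51, 82, 38, 1, 36] -> max=82
step 10: append 25 -> window=[82, 38, 1, 36, 25] -> max=82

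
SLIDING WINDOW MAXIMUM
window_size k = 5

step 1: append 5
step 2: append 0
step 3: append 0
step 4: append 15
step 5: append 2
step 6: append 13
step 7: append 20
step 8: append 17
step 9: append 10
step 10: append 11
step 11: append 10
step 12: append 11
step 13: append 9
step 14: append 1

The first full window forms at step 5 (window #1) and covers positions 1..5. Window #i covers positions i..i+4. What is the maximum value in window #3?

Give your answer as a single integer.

step 1: append 5 -> window=[5] (not full yet)
step 2: append 0 -> window=[5, 0] (not full yet)
step 3: append 0 -> window=[5, 0, 0] (not full yet)
step 4: append 15 -> window=[5, 0, 0, 15] (not full yet)
step 5: append 2 -> window=[5, 0, 0, 15, 2] -> max=15
step 6: append 13 -> window=[0, 0, 15, 2, 13] -> max=15
step 7: append 20 -> window=[0, 15, 2, 13, 20] -> max=20
Window #3 max = 20

Answer: 20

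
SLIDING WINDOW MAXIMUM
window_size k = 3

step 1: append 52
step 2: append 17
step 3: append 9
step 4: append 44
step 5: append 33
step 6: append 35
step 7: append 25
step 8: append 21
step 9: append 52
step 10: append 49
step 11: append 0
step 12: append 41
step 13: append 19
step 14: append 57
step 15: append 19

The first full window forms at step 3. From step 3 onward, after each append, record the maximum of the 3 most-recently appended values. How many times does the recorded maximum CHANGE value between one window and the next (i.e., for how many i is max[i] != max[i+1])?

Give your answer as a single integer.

Answer: 6

Derivation:
step 1: append 52 -> window=[52] (not full yet)
step 2: append 17 -> window=[52, 17] (not full yet)
step 3: append 9 -> window=[52, 17, 9] -> max=52
step 4: append 44 -> window=[17, 9, 44] -> max=44
step 5: append 33 -> window=[9, 44, 33] -> max=44
step 6: append 35 -> window=[44, 33, 35] -> max=44
step 7: append 25 -> window=[33, 35, 25] -> max=35
step 8: append 21 -> window=[35, 25, 21] -> max=35
step 9: append 52 -> window=[25, 21, 52] -> max=52
step 10: append 49 -> window=[21, 52, 49] -> max=52
step 11: append 0 -> window=[52, 49, 0] -> max=52
step 12: append 41 -> window=[49, 0, 41] -> max=49
step 13: append 19 -> window=[0, 41, 19] -> max=41
step 14: append 57 -> window=[41, 19, 57] -> max=57
step 15: append 19 -> window=[19, 57, 19] -> max=57
Recorded maximums: 52 44 44 44 35 35 52 52 52 49 41 57 57
Changes between consecutive maximums: 6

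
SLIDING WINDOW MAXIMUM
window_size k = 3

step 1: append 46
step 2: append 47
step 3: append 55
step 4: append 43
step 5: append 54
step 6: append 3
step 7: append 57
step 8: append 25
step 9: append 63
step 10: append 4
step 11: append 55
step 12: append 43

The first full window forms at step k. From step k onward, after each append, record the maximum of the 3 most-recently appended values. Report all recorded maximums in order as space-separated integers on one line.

step 1: append 46 -> window=[46] (not full yet)
step 2: append 47 -> window=[46, 47] (not full yet)
step 3: append 55 -> window=[46, 47, 55] -> max=55
step 4: append 43 -> window=[47, 55, 43] -> max=55
step 5: append 54 -> window=[55, 43, 54] -> max=55
step 6: append 3 -> window=[43, 54, 3] -> max=54
step 7: append 57 -> window=[54, 3, 57] -> max=57
step 8: append 25 -> window=[3, 57, 25] -> max=57
step 9: append 63 -> window=[57, 25, 63] -> max=63
step 10: append 4 -> window=[25, 63, 4] -> max=63
step 11: append 55 -> window=[63, 4, 55] -> max=63
step 12: append 43 -> window=[4, 55, 43] -> max=55

Answer: 55 55 55 54 57 57 63 63 63 55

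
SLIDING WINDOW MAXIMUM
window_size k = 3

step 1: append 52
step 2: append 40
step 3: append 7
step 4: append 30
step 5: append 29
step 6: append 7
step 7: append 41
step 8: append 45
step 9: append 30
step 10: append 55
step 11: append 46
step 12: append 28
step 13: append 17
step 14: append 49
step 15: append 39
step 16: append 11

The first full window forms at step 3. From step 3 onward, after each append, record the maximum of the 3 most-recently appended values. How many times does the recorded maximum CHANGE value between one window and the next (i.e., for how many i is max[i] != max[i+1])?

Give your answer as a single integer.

Answer: 7

Derivation:
step 1: append 52 -> window=[52] (not full yet)
step 2: append 40 -> window=[52, 40] (not full yet)
step 3: append 7 -> window=[52, 40, 7] -> max=52
step 4: append 30 -> window=[40, 7, 30] -> max=40
step 5: append 29 -> window=[7, 30, 29] -> max=30
step 6: append 7 -> window=[30, 29, 7] -> max=30
step 7: append 41 -> window=[29, 7, 41] -> max=41
step 8: append 45 -> window=[7, 41, 45] -> max=45
step 9: append 30 -> window=[41, 45, 30] -> max=45
step 10: append 55 -> window=[45, 30, 55] -> max=55
step 11: append 46 -> window=[30, 55, 46] -> max=55
step 12: append 28 -> window=[55, 46, 28] -> max=55
step 13: append 17 -> window=[46, 28, 17] -> max=46
step 14: append 49 -> window=[28, 17, 49] -> max=49
step 15: append 39 -> window=[17, 49, 39] -> max=49
step 16: append 11 -> window=[49, 39, 11] -> max=49
Recorded maximums: 52 40 30 30 41 45 45 55 55 55 46 49 49 49
Changes between consecutive maximums: 7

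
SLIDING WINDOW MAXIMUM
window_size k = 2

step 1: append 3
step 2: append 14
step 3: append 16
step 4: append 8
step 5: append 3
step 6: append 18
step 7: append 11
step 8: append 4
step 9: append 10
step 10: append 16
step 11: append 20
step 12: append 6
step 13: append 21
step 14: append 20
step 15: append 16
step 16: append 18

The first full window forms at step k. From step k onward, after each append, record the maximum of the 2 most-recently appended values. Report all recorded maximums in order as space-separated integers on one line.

Answer: 14 16 16 8 18 18 11 10 16 20 20 21 21 20 18

Derivation:
step 1: append 3 -> window=[3] (not full yet)
step 2: append 14 -> window=[3, 14] -> max=14
step 3: append 16 -> window=[14, 16] -> max=16
step 4: append 8 -> window=[16, 8] -> max=16
step 5: append 3 -> window=[8, 3] -> max=8
step 6: append 18 -> window=[3, 18] -> max=18
step 7: append 11 -> window=[18, 11] -> max=18
step 8: append 4 -> window=[11, 4] -> max=11
step 9: append 10 -> window=[4, 10] -> max=10
step 10: append 16 -> window=[10, 16] -> max=16
step 11: append 20 -> window=[16, 20] -> max=20
step 12: append 6 -> window=[20, 6] -> max=20
step 13: append 21 -> window=[6, 21] -> max=21
step 14: append 20 -> window=[21, 20] -> max=21
step 15: append 16 -> window=[20, 16] -> max=20
step 16: append 18 -> window=[16, 18] -> max=18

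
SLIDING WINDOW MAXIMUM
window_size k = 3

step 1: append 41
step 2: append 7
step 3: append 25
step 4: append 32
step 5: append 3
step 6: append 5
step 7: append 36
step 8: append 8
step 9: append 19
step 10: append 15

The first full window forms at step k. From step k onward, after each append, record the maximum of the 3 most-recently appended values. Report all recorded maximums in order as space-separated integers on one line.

step 1: append 41 -> window=[41] (not full yet)
step 2: append 7 -> window=[41, 7] (not full yet)
step 3: append 25 -> window=[41, 7, 25] -> max=41
step 4: append 32 -> window=[7, 25, 32] -> max=32
step 5: append 3 -> window=[25, 32, 3] -> max=32
step 6: append 5 -> window=[32, 3, 5] -> max=32
step 7: append 36 -> window=[3, 5, 36] -> max=36
step 8: append 8 -> window=[5, 36, 8] -> max=36
step 9: append 19 -> window=[36, 8, 19] -> max=36
step 10: append 15 -> window=[8, 19, 15] -> max=19

Answer: 41 32 32 32 36 36 36 19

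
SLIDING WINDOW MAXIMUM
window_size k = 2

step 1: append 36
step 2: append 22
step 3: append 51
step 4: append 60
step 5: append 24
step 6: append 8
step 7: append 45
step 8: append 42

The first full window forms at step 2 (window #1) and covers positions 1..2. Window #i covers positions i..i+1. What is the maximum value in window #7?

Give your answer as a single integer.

Answer: 45

Derivation:
step 1: append 36 -> window=[36] (not full yet)
step 2: append 22 -> window=[36, 22] -> max=36
step 3: append 51 -> window=[22, 51] -> max=51
step 4: append 60 -> window=[51, 60] -> max=60
step 5: append 24 -> window=[60, 24] -> max=60
step 6: append 8 -> window=[24, 8] -> max=24
step 7: append 45 -> window=[8, 45] -> max=45
step 8: append 42 -> window=[45, 42] -> max=45
Window #7 max = 45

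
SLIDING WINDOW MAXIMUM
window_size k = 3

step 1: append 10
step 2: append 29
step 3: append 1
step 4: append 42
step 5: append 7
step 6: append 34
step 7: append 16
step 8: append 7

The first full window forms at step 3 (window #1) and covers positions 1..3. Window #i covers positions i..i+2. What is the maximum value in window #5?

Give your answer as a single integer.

step 1: append 10 -> window=[10] (not full yet)
step 2: append 29 -> window=[10, 29] (not full yet)
step 3: append 1 -> window=[10, 29, 1] -> max=29
step 4: append 42 -> window=[29, 1, 42] -> max=42
step 5: append 7 -> window=[1, 42, 7] -> max=42
step 6: append 34 -> window=[42, 7, 34] -> max=42
step 7: append 16 -> window=[7, 34, 16] -> max=34
Window #5 max = 34

Answer: 34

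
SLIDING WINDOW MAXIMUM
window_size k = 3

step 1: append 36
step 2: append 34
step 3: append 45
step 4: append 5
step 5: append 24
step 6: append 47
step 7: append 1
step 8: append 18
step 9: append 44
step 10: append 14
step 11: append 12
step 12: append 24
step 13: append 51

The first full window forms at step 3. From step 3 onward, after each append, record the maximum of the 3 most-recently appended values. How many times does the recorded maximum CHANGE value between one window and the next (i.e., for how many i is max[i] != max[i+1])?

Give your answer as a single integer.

Answer: 4

Derivation:
step 1: append 36 -> window=[36] (not full yet)
step 2: append 34 -> window=[36, 34] (not full yet)
step 3: append 45 -> window=[36, 34, 45] -> max=45
step 4: append 5 -> window=[34, 45, 5] -> max=45
step 5: append 24 -> window=[45, 5, 24] -> max=45
step 6: append 47 -> window=[5, 24, 47] -> max=47
step 7: append 1 -> window=[24, 47, 1] -> max=47
step 8: append 18 -> window=[47, 1, 18] -> max=47
step 9: append 44 -> window=[1, 18, 44] -> max=44
step 10: append 14 -> window=[18, 44, 14] -> max=44
step 11: append 12 -> window=[44, 14, 12] -> max=44
step 12: append 24 -> window=[14, 12, 24] -> max=24
step 13: append 51 -> window=[12, 24, 51] -> max=51
Recorded maximums: 45 45 45 47 47 47 44 44 44 24 51
Changes between consecutive maximums: 4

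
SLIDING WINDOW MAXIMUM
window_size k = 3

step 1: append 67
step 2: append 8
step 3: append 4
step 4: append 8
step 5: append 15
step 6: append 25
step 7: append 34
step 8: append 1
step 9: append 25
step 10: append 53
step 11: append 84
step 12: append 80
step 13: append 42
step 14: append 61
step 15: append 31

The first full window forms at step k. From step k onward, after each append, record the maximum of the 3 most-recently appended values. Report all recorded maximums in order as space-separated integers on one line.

Answer: 67 8 15 25 34 34 34 53 84 84 84 80 61

Derivation:
step 1: append 67 -> window=[67] (not full yet)
step 2: append 8 -> window=[67, 8] (not full yet)
step 3: append 4 -> window=[67, 8, 4] -> max=67
step 4: append 8 -> window=[8, 4, 8] -> max=8
step 5: append 15 -> window=[4, 8, 15] -> max=15
step 6: append 25 -> window=[8, 15, 25] -> max=25
step 7: append 34 -> window=[15, 25, 34] -> max=34
step 8: append 1 -> window=[25, 34, 1] -> max=34
step 9: append 25 -> window=[34, 1, 25] -> max=34
step 10: append 53 -> window=[1, 25, 53] -> max=53
step 11: append 84 -> window=[25, 53, 84] -> max=84
step 12: append 80 -> window=[53, 84, 80] -> max=84
step 13: append 42 -> window=[84, 80, 42] -> max=84
step 14: append 61 -> window=[80, 42, 61] -> max=80
step 15: append 31 -> window=[42, 61, 31] -> max=61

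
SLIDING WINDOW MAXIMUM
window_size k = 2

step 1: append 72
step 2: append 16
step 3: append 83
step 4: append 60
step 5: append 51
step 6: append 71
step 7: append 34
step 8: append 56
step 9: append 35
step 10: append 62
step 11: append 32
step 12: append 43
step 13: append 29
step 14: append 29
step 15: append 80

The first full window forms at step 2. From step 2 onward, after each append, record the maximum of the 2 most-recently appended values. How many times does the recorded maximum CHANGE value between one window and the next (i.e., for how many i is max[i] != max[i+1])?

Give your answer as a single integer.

Answer: 8

Derivation:
step 1: append 72 -> window=[72] (not full yet)
step 2: append 16 -> window=[72, 16] -> max=72
step 3: append 83 -> window=[16, 83] -> max=83
step 4: append 60 -> window=[83, 60] -> max=83
step 5: append 51 -> window=[60, 51] -> max=60
step 6: append 71 -> window=[51, 71] -> max=71
step 7: append 34 -> window=[71, 34] -> max=71
step 8: append 56 -> window=[34, 56] -> max=56
step 9: append 35 -> window=[56, 35] -> max=56
step 10: append 62 -> window=[35, 62] -> max=62
step 11: append 32 -> window=[62, 32] -> max=62
step 12: append 43 -> window=[32, 43] -> max=43
step 13: append 29 -> window=[43, 29] -> max=43
step 14: append 29 -> window=[29, 29] -> max=29
step 15: append 80 -> window=[29, 80] -> max=80
Recorded maximums: 72 83 83 60 71 71 56 56 62 62 43 43 29 80
Changes between consecutive maximums: 8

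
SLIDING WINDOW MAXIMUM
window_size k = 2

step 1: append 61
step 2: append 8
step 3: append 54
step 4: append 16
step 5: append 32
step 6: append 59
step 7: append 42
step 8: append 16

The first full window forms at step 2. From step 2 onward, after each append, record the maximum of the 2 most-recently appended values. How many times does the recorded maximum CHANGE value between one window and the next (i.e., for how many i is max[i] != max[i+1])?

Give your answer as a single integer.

step 1: append 61 -> window=[61] (not full yet)
step 2: append 8 -> window=[61, 8] -> max=61
step 3: append 54 -> window=[8, 54] -> max=54
step 4: append 16 -> window=[54, 16] -> max=54
step 5: append 32 -> window=[16, 32] -> max=32
step 6: append 59 -> window=[32, 59] -> max=59
step 7: append 42 -> window=[59, 42] -> max=59
step 8: append 16 -> window=[42, 16] -> max=42
Recorded maximums: 61 54 54 32 59 59 42
Changes between consecutive maximums: 4

Answer: 4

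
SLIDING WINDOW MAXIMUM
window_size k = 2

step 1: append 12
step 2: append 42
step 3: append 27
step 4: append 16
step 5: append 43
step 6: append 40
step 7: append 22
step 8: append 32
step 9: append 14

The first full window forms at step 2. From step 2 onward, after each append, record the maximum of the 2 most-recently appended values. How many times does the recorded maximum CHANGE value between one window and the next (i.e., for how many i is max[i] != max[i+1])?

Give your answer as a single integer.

Answer: 4

Derivation:
step 1: append 12 -> window=[12] (not full yet)
step 2: append 42 -> window=[12, 42] -> max=42
step 3: append 27 -> window=[42, 27] -> max=42
step 4: append 16 -> window=[27, 16] -> max=27
step 5: append 43 -> window=[16, 43] -> max=43
step 6: append 40 -> window=[43, 40] -> max=43
step 7: append 22 -> window=[40, 22] -> max=40
step 8: append 32 -> window=[22, 32] -> max=32
step 9: append 14 -> window=[32, 14] -> max=32
Recorded maximums: 42 42 27 43 43 40 32 32
Changes between consecutive maximums: 4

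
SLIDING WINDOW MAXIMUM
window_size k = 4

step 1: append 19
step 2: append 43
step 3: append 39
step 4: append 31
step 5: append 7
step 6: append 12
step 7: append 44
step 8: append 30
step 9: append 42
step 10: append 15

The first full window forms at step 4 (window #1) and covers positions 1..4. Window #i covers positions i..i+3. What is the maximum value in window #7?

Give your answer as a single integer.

step 1: append 19 -> window=[19] (not full yet)
step 2: append 43 -> window=[19, 43] (not full yet)
step 3: append 39 -> window=[19, 43, 39] (not full yet)
step 4: append 31 -> window=[19, 43, 39, 31] -> max=43
step 5: append 7 -> window=[43, 39, 31, 7] -> max=43
step 6: append 12 -> window=[39, 31, 7, 12] -> max=39
step 7: append 44 -> window=[31, 7, 12, 44] -> max=44
step 8: append 30 -> window=[7, 12, 44, 30] -> max=44
step 9: append 42 -> window=[12, 44, 30, 42] -> max=44
step 10: append 15 -> window=[44, 30, 42, 15] -> max=44
Window #7 max = 44

Answer: 44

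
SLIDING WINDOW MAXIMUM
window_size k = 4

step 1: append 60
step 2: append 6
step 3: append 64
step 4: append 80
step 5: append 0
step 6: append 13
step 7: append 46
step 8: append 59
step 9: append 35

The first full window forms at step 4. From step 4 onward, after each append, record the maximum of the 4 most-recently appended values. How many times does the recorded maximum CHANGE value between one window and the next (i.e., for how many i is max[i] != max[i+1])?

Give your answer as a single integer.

Answer: 1

Derivation:
step 1: append 60 -> window=[60] (not full yet)
step 2: append 6 -> window=[60, 6] (not full yet)
step 3: append 64 -> window=[60, 6, 64] (not full yet)
step 4: append 80 -> window=[60, 6, 64, 80] -> max=80
step 5: append 0 -> window=[6, 64, 80, 0] -> max=80
step 6: append 13 -> window=[64, 80, 0, 13] -> max=80
step 7: append 46 -> window=[80, 0, 13, 46] -> max=80
step 8: append 59 -> window=[0, 13, 46, 59] -> max=59
step 9: append 35 -> window=[13, 46, 59, 35] -> max=59
Recorded maximums: 80 80 80 80 59 59
Changes between consecutive maximums: 1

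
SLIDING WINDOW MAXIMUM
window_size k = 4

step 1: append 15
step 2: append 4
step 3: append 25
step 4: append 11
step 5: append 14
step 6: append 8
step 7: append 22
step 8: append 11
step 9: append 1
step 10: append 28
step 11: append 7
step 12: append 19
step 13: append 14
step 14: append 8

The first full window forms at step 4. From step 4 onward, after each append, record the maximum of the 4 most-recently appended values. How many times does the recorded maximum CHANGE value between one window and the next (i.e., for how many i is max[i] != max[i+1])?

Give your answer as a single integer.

step 1: append 15 -> window=[15] (not full yet)
step 2: append 4 -> window=[15, 4] (not full yet)
step 3: append 25 -> window=[15, 4, 25] (not full yet)
step 4: append 11 -> window=[15, 4, 25, 11] -> max=25
step 5: append 14 -> window=[4, 25, 11, 14] -> max=25
step 6: append 8 -> window=[25, 11, 14, 8] -> max=25
step 7: append 22 -> window=[11, 14, 8, 22] -> max=22
step 8: append 11 -> window=[14, 8, 22, 11] -> max=22
step 9: append 1 -> window=[8, 22, 11, 1] -> max=22
step 10: append 28 -> window=[22, 11, 1, 28] -> max=28
step 11: append 7 -> window=[11, 1, 28, 7] -> max=28
step 12: append 19 -> window=[1, 28, 7, 19] -> max=28
step 13: append 14 -> window=[28, 7, 19, 14] -> max=28
step 14: append 8 -> window=[7, 19, 14, 8] -> max=19
Recorded maximums: 25 25 25 22 22 22 28 28 28 28 19
Changes between consecutive maximums: 3

Answer: 3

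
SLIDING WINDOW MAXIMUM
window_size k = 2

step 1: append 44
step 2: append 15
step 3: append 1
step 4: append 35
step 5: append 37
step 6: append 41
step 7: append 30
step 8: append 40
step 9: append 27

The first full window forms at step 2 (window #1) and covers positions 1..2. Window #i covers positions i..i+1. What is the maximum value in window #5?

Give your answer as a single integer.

step 1: append 44 -> window=[44] (not full yet)
step 2: append 15 -> window=[44, 15] -> max=44
step 3: append 1 -> window=[15, 1] -> max=15
step 4: append 35 -> window=[1, 35] -> max=35
step 5: append 37 -> window=[35, 37] -> max=37
step 6: append 41 -> window=[37, 41] -> max=41
Window #5 max = 41

Answer: 41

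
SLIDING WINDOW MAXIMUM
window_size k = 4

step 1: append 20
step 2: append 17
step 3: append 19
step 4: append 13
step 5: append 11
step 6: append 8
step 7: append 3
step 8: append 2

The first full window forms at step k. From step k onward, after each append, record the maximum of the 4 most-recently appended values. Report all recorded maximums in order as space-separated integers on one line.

Answer: 20 19 19 13 11

Derivation:
step 1: append 20 -> window=[20] (not full yet)
step 2: append 17 -> window=[20, 17] (not full yet)
step 3: append 19 -> window=[20, 17, 19] (not full yet)
step 4: append 13 -> window=[20, 17, 19, 13] -> max=20
step 5: append 11 -> window=[17, 19, 13, 11] -> max=19
step 6: append 8 -> window=[19, 13, 11, 8] -> max=19
step 7: append 3 -> window=[13, 11, 8, 3] -> max=13
step 8: append 2 -> window=[11, 8, 3, 2] -> max=11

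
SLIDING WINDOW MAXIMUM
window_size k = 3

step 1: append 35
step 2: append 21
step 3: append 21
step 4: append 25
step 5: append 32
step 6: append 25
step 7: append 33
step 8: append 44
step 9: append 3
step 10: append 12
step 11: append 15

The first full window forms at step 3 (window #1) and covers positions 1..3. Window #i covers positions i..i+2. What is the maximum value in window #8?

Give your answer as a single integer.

Answer: 44

Derivation:
step 1: append 35 -> window=[35] (not full yet)
step 2: append 21 -> window=[35, 21] (not full yet)
step 3: append 21 -> window=[35, 21, 21] -> max=35
step 4: append 25 -> window=[21, 21, 25] -> max=25
step 5: append 32 -> window=[21, 25, 32] -> max=32
step 6: append 25 -> window=[25, 32, 25] -> max=32
step 7: append 33 -> window=[32, 25, 33] -> max=33
step 8: append 44 -> window=[25, 33, 44] -> max=44
step 9: append 3 -> window=[33, 44, 3] -> max=44
step 10: append 12 -> window=[44, 3, 12] -> max=44
Window #8 max = 44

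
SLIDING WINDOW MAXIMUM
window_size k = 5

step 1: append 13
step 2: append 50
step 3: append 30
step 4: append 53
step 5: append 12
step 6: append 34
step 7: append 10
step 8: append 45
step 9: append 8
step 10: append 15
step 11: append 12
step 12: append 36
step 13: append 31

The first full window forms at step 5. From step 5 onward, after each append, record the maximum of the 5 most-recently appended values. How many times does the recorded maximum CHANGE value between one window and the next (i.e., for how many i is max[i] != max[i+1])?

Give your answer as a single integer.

step 1: append 13 -> window=[13] (not full yet)
step 2: append 50 -> window=[13, 50] (not full yet)
step 3: append 30 -> window=[13, 50, 30] (not full yet)
step 4: append 53 -> window=[13, 50, 30, 53] (not full yet)
step 5: append 12 -> window=[13, 50, 30, 53, 12] -> max=53
step 6: append 34 -> window=[50, 30, 53, 12, 34] -> max=53
step 7: append 10 -> window=[30, 53, 12, 34, 10] -> max=53
step 8: append 45 -> window=[53, 12, 34, 10, 45] -> max=53
step 9: append 8 -> window=[12, 34, 10, 45, 8] -> max=45
step 10: append 15 -> window=[34, 10, 45, 8, 15] -> max=45
step 11: append 12 -> window=[10, 45, 8, 15, 12] -> max=45
step 12: append 36 -> window=[45, 8, 15, 12, 36] -> max=45
step 13: append 31 -> window=[8, 15, 12, 36, 31] -> max=36
Recorded maximums: 53 53 53 53 45 45 45 45 36
Changes between consecutive maximums: 2

Answer: 2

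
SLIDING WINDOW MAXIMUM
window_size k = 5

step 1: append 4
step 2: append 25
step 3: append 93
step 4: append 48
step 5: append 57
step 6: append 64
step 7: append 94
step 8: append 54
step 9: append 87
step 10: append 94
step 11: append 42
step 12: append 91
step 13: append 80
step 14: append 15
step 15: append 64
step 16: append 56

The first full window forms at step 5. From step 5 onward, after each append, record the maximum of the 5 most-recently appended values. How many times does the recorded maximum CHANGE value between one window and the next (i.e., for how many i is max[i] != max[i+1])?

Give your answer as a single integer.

Answer: 2

Derivation:
step 1: append 4 -> window=[4] (not full yet)
step 2: append 25 -> window=[4, 25] (not full yet)
step 3: append 93 -> window=[4, 25, 93] (not full yet)
step 4: append 48 -> window=[4, 25, 93, 48] (not full yet)
step 5: append 57 -> window=[4, 25, 93, 48, 57] -> max=93
step 6: append 64 -> window=[25, 93, 48, 57, 64] -> max=93
step 7: append 94 -> window=[93, 48, 57, 64, 94] -> max=94
step 8: append 54 -> window=[48, 57, 64, 94, 54] -> max=94
step 9: append 87 -> window=[57, 64, 94, 54, 87] -> max=94
step 10: append 94 -> window=[64, 94, 54, 87, 94] -> max=94
step 11: append 42 -> window=[94, 54, 87, 94, 42] -> max=94
step 12: append 91 -> window=[54, 87, 94, 42, 91] -> max=94
step 13: append 80 -> window=[87, 94, 42, 91, 80] -> max=94
step 14: append 15 -> window=[94, 42, 91, 80, 15] -> max=94
step 15: append 64 -> window=[42, 91, 80, 15, 64] -> max=91
step 16: append 56 -> window=[91, 80, 15, 64, 56] -> max=91
Recorded maximums: 93 93 94 94 94 94 94 94 94 94 91 91
Changes between consecutive maximums: 2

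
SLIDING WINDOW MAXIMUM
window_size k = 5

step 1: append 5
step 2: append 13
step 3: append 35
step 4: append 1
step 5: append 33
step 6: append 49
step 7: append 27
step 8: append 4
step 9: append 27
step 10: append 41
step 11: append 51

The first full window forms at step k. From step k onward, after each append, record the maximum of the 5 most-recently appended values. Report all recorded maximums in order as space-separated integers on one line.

Answer: 35 49 49 49 49 49 51

Derivation:
step 1: append 5 -> window=[5] (not full yet)
step 2: append 13 -> window=[5, 13] (not full yet)
step 3: append 35 -> window=[5, 13, 35] (not full yet)
step 4: append 1 -> window=[5, 13, 35, 1] (not full yet)
step 5: append 33 -> window=[5, 13, 35, 1, 33] -> max=35
step 6: append 49 -> window=[13, 35, 1, 33, 49] -> max=49
step 7: append 27 -> window=[35, 1, 33, 49, 27] -> max=49
step 8: append 4 -> window=[1, 33, 49, 27, 4] -> max=49
step 9: append 27 -> window=[33, 49, 27, 4, 27] -> max=49
step 10: append 41 -> window=[49, 27, 4, 27, 41] -> max=49
step 11: append 51 -> window=[27, 4, 27, 41, 51] -> max=51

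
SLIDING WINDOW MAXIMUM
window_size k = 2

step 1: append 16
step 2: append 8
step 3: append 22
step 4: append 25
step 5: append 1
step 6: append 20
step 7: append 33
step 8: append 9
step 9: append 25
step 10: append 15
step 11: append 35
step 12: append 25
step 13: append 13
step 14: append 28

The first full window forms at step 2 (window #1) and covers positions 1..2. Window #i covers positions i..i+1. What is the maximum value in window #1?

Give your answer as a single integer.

step 1: append 16 -> window=[16] (not full yet)
step 2: append 8 -> window=[16, 8] -> max=16
Window #1 max = 16

Answer: 16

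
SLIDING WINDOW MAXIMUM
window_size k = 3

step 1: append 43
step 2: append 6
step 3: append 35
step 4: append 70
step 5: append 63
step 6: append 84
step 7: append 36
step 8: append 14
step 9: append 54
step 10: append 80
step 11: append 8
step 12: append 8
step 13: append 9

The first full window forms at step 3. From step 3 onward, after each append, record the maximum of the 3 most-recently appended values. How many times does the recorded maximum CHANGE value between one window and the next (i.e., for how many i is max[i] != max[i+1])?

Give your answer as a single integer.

Answer: 5

Derivation:
step 1: append 43 -> window=[43] (not full yet)
step 2: append 6 -> window=[43, 6] (not full yet)
step 3: append 35 -> window=[43, 6, 35] -> max=43
step 4: append 70 -> window=[6, 35, 70] -> max=70
step 5: append 63 -> window=[35, 70, 63] -> max=70
step 6: append 84 -> window=[70, 63, 84] -> max=84
step 7: append 36 -> window=[63, 84, 36] -> max=84
step 8: append 14 -> window=[84, 36, 14] -> max=84
step 9: append 54 -> window=[36, 14, 54] -> max=54
step 10: append 80 -> window=[14, 54, 80] -> max=80
step 11: append 8 -> window=[54, 80, 8] -> max=80
step 12: append 8 -> window=[80, 8, 8] -> max=80
step 13: append 9 -> window=[8, 8, 9] -> max=9
Recorded maximums: 43 70 70 84 84 84 54 80 80 80 9
Changes between consecutive maximums: 5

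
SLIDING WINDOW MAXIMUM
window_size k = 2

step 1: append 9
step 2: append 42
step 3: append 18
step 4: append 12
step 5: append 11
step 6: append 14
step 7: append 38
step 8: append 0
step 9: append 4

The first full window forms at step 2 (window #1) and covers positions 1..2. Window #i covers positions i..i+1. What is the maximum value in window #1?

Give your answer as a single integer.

step 1: append 9 -> window=[9] (not full yet)
step 2: append 42 -> window=[9, 42] -> max=42
Window #1 max = 42

Answer: 42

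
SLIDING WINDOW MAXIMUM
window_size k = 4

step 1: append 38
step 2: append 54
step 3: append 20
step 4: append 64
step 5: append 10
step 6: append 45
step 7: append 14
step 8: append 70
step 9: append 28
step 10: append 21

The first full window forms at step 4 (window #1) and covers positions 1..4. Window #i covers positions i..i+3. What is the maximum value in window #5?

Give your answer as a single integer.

Answer: 70

Derivation:
step 1: append 38 -> window=[38] (not full yet)
step 2: append 54 -> window=[38, 54] (not full yet)
step 3: append 20 -> window=[38, 54, 20] (not full yet)
step 4: append 64 -> window=[38, 54, 20, 64] -> max=64
step 5: append 10 -> window=[54, 20, 64, 10] -> max=64
step 6: append 45 -> window=[20, 64, 10, 45] -> max=64
step 7: append 14 -> window=[64, 10, 45, 14] -> max=64
step 8: append 70 -> window=[10, 45, 14, 70] -> max=70
Window #5 max = 70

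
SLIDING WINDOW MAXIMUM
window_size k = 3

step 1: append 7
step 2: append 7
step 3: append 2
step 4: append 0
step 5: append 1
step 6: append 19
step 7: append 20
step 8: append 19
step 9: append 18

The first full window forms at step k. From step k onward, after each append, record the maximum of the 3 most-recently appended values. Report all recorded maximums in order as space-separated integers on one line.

Answer: 7 7 2 19 20 20 20

Derivation:
step 1: append 7 -> window=[7] (not full yet)
step 2: append 7 -> window=[7, 7] (not full yet)
step 3: append 2 -> window=[7, 7, 2] -> max=7
step 4: append 0 -> window=[7, 2, 0] -> max=7
step 5: append 1 -> window=[2, 0, 1] -> max=2
step 6: append 19 -> window=[0, 1, 19] -> max=19
step 7: append 20 -> window=[1, 19, 20] -> max=20
step 8: append 19 -> window=[19, 20, 19] -> max=20
step 9: append 18 -> window=[20, 19, 18] -> max=20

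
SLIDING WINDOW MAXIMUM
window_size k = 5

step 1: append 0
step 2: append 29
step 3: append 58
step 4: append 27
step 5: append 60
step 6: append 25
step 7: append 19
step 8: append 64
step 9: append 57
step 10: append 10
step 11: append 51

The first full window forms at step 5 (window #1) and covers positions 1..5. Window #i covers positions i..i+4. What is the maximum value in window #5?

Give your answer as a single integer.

step 1: append 0 -> window=[0] (not full yet)
step 2: append 29 -> window=[0, 29] (not full yet)
step 3: append 58 -> window=[0, 29, 58] (not full yet)
step 4: append 27 -> window=[0, 29, 58, 27] (not full yet)
step 5: append 60 -> window=[0, 29, 58, 27, 60] -> max=60
step 6: append 25 -> window=[29, 58, 27, 60, 25] -> max=60
step 7: append 19 -> window=[58, 27, 60, 25, 19] -> max=60
step 8: append 64 -> window=[27, 60, 25, 19, 64] -> max=64
step 9: append 57 -> window=[60, 25, 19, 64, 57] -> max=64
Window #5 max = 64

Answer: 64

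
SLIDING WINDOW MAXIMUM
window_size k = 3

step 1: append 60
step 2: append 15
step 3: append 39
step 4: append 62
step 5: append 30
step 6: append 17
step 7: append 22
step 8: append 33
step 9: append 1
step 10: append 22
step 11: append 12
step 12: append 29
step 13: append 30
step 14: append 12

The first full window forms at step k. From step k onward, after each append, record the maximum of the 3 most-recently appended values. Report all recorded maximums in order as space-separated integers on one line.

step 1: append 60 -> window=[60] (not full yet)
step 2: append 15 -> window=[60, 15] (not full yet)
step 3: append 39 -> window=[60, 15, 39] -> max=60
step 4: append 62 -> window=[15, 39, 62] -> max=62
step 5: append 30 -> window=[39, 62, 30] -> max=62
step 6: append 17 -> window=[62, 30, 17] -> max=62
step 7: append 22 -> window=[30, 17, 22] -> max=30
step 8: append 33 -> window=[17, 22, 33] -> max=33
step 9: append 1 -> window=[22, 33, 1] -> max=33
step 10: append 22 -> window=[33, 1, 22] -> max=33
step 11: append 12 -> window=[1, 22, 12] -> max=22
step 12: append 29 -> window=[22, 12, 29] -> max=29
step 13: append 30 -> window=[12, 29, 30] -> max=30
step 14: append 12 -> window=[29, 30, 12] -> max=30

Answer: 60 62 62 62 30 33 33 33 22 29 30 30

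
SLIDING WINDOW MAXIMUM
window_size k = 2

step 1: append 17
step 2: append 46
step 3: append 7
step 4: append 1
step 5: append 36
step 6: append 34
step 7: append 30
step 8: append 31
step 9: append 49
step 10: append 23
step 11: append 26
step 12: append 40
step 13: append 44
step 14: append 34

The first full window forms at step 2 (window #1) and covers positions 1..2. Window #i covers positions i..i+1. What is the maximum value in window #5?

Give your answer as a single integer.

Answer: 36

Derivation:
step 1: append 17 -> window=[17] (not full yet)
step 2: append 46 -> window=[17, 46] -> max=46
step 3: append 7 -> window=[46, 7] -> max=46
step 4: append 1 -> window=[7, 1] -> max=7
step 5: append 36 -> window=[1, 36] -> max=36
step 6: append 34 -> window=[36, 34] -> max=36
Window #5 max = 36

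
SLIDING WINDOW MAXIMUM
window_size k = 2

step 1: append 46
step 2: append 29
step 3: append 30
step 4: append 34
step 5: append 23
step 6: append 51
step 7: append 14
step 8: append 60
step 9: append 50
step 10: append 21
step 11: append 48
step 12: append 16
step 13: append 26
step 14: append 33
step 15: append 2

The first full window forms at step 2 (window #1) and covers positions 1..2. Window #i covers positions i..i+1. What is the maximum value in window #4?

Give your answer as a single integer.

Answer: 34

Derivation:
step 1: append 46 -> window=[46] (not full yet)
step 2: append 29 -> window=[46, 29] -> max=46
step 3: append 30 -> window=[29, 30] -> max=30
step 4: append 34 -> window=[30, 34] -> max=34
step 5: append 23 -> window=[34, 23] -> max=34
Window #4 max = 34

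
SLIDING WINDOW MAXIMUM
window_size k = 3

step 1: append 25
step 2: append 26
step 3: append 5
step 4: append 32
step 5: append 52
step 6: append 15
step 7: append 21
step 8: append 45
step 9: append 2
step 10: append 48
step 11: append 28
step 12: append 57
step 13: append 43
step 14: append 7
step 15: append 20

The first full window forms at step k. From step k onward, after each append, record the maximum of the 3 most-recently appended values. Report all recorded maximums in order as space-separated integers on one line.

step 1: append 25 -> window=[25] (not full yet)
step 2: append 26 -> window=[25, 26] (not full yet)
step 3: append 5 -> window=[25, 26, 5] -> max=26
step 4: append 32 -> window=[26, 5, 32] -> max=32
step 5: append 52 -> window=[5, 32, 52] -> max=52
step 6: append 15 -> window=[32, 52, 15] -> max=52
step 7: append 21 -> window=[52, 15, 21] -> max=52
step 8: append 45 -> window=[15, 21, 45] -> max=45
step 9: append 2 -> window=[21, 45, 2] -> max=45
step 10: append 48 -> window=[45, 2, 48] -> max=48
step 11: append 28 -> window=[2, 48, 28] -> max=48
step 12: append 57 -> window=[48, 28, 57] -> max=57
step 13: append 43 -> window=[28, 57, 43] -> max=57
step 14: append 7 -> window=[57, 43, 7] -> max=57
step 15: append 20 -> window=[43, 7, 20] -> max=43

Answer: 26 32 52 52 52 45 45 48 48 57 57 57 43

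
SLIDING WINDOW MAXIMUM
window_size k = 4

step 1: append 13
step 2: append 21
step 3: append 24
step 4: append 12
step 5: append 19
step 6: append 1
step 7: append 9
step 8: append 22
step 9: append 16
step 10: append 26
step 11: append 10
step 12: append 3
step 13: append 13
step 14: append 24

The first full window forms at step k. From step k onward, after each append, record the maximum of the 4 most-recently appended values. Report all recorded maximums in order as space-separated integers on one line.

Answer: 24 24 24 19 22 22 26 26 26 26 24

Derivation:
step 1: append 13 -> window=[13] (not full yet)
step 2: append 21 -> window=[13, 21] (not full yet)
step 3: append 24 -> window=[13, 21, 24] (not full yet)
step 4: append 12 -> window=[13, 21, 24, 12] -> max=24
step 5: append 19 -> window=[21, 24, 12, 19] -> max=24
step 6: append 1 -> window=[24, 12, 19, 1] -> max=24
step 7: append 9 -> window=[12, 19, 1, 9] -> max=19
step 8: append 22 -> window=[19, 1, 9, 22] -> max=22
step 9: append 16 -> window=[1, 9, 22, 16] -> max=22
step 10: append 26 -> window=[9, 22, 16, 26] -> max=26
step 11: append 10 -> window=[22, 16, 26, 10] -> max=26
step 12: append 3 -> window=[16, 26, 10, 3] -> max=26
step 13: append 13 -> window=[26, 10, 3, 13] -> max=26
step 14: append 24 -> window=[10, 3, 13, 24] -> max=24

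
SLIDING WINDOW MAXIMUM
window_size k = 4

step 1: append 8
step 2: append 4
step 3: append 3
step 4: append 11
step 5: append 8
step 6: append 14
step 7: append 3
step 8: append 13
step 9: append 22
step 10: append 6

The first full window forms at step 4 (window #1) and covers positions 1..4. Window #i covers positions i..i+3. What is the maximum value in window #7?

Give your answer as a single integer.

Answer: 22

Derivation:
step 1: append 8 -> window=[8] (not full yet)
step 2: append 4 -> window=[8, 4] (not full yet)
step 3: append 3 -> window=[8, 4, 3] (not full yet)
step 4: append 11 -> window=[8, 4, 3, 11] -> max=11
step 5: append 8 -> window=[4, 3, 11, 8] -> max=11
step 6: append 14 -> window=[3, 11, 8, 14] -> max=14
step 7: append 3 -> window=[11, 8, 14, 3] -> max=14
step 8: append 13 -> window=[8, 14, 3, 13] -> max=14
step 9: append 22 -> window=[14, 3, 13, 22] -> max=22
step 10: append 6 -> window=[3, 13, 22, 6] -> max=22
Window #7 max = 22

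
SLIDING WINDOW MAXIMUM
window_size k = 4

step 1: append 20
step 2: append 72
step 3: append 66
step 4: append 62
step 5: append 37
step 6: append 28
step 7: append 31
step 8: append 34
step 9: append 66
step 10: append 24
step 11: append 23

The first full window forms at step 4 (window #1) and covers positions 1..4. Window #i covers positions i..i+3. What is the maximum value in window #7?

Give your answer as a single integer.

Answer: 66

Derivation:
step 1: append 20 -> window=[20] (not full yet)
step 2: append 72 -> window=[20, 72] (not full yet)
step 3: append 66 -> window=[20, 72, 66] (not full yet)
step 4: append 62 -> window=[20, 72, 66, 62] -> max=72
step 5: append 37 -> window=[72, 66, 62, 37] -> max=72
step 6: append 28 -> window=[66, 62, 37, 28] -> max=66
step 7: append 31 -> window=[62, 37, 28, 31] -> max=62
step 8: append 34 -> window=[37, 28, 31, 34] -> max=37
step 9: append 66 -> window=[28, 31, 34, 66] -> max=66
step 10: append 24 -> window=[31, 34, 66, 24] -> max=66
Window #7 max = 66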